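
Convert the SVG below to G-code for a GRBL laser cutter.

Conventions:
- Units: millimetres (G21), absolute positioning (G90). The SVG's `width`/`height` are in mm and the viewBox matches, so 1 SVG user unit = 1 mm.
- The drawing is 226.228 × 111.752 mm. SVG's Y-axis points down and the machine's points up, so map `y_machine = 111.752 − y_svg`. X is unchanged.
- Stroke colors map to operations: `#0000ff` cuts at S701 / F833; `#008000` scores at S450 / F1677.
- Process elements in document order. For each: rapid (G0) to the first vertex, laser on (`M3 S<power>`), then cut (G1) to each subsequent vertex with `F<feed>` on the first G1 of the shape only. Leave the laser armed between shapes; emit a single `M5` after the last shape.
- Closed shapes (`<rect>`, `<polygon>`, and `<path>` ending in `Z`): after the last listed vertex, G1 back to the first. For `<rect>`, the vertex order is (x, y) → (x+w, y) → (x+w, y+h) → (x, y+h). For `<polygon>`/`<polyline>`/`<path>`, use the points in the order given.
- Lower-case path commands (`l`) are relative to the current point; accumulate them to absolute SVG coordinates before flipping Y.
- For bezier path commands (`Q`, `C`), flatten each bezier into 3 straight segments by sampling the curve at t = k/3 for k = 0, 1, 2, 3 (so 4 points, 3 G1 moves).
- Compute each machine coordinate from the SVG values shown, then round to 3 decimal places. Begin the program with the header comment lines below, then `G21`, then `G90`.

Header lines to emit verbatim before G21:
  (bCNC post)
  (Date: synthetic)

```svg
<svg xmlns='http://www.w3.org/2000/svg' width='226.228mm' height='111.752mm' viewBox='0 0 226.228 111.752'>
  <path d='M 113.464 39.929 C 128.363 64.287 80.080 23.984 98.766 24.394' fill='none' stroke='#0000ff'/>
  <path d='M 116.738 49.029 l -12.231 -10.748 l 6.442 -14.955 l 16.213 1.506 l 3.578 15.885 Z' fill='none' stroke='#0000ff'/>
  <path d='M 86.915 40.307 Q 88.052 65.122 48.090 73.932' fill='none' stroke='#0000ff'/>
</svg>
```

(bCNC post)
(Date: synthetic)
G21
G90
G0 X113.464 Y71.823
M3 S701
G1 X112.123 Y65.116 F833
G1 X97.583 Y78.100
G1 X98.766 Y87.358
G0 X116.738 Y62.723
M3 S701
G1 X104.507 Y73.471 F833
G1 X110.949 Y88.426
G1 X127.162 Y86.920
G1 X130.740 Y71.035
G1 X116.738 Y62.723
G0 X86.915 Y71.445
M3 S701
G1 X83.106 Y56.680 F833
G1 X70.165 Y45.472
G1 X48.090 Y37.820
M5

Since the viewBox matches the mm dimensions, user units are millimetres directly. The only transform is the Y-flip y_m = 111.752 − y_svg.

Shape 1 is a cubic bezier drawn with `<path>`. Its stroke #0000ff means cut at S701, F833. After flipping Y the toolpath is (113.464,71.823) → (112.123,65.116) → (97.583,78.100) → (98.766,87.358).

Shape 2 is a regular polygon drawn with `<path>`. Its stroke #0000ff means cut at S701, F833. After flipping Y the toolpath is (116.738,62.723) → (104.507,73.471) → (110.949,88.426) → (127.162,86.920) → (130.740,71.035) → (116.738,62.723), returning to the start.

Shape 3 is a quadratic bezier drawn with `<path>`. Its stroke #0000ff means cut at S701, F833. After flipping Y the toolpath is (86.915,71.445) → (83.106,56.680) → (70.165,45.472) → (48.090,37.820).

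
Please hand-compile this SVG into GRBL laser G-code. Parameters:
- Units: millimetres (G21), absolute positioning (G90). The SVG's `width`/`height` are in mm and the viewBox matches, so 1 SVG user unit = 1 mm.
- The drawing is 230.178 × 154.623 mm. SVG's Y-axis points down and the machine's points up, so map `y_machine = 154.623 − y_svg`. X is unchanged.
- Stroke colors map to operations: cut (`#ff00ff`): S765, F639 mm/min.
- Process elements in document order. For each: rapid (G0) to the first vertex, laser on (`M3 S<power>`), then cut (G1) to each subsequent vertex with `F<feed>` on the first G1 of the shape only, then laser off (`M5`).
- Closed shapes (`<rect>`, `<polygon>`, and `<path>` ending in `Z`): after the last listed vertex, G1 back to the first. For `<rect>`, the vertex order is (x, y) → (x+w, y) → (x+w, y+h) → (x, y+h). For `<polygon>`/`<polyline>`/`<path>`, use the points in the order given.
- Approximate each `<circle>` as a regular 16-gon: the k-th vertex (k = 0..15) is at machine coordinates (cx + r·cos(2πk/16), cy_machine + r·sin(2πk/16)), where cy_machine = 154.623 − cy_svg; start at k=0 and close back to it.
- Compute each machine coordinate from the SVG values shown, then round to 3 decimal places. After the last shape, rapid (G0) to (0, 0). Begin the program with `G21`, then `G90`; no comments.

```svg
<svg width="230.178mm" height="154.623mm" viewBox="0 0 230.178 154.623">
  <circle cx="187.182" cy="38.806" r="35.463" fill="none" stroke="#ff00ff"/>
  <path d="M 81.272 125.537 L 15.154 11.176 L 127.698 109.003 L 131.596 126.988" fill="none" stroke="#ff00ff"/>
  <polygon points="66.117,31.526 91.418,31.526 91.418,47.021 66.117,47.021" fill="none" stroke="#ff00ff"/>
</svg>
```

1 u = 1 mm; y_m = 154.623 − y.

[1] `<circle>` circle, #ff00ff→cut S765 F639: (222.645,115.817) → (219.946,129.388) → (212.258,140.893) → (200.753,148.581) → (187.182,151.280) → (173.611,148.581) → (162.106,140.893) → (154.418,129.388) → (151.719,115.817) → (154.418,102.246) → (162.106,90.741) → (173.611,83.053) → (187.182,80.354) → (200.753,83.053) → (212.258,90.741) → (219.946,102.246) → (222.645,115.817) (closed)

[2] `<path>` open polyline, #ff00ff→cut S765 F639: (81.272,29.086) → (15.154,143.447) → (127.698,45.620) → (131.596,27.635)

[3] `<polygon>` rectangle, #ff00ff→cut S765 F639: (66.117,123.097) → (91.418,123.097) → (91.418,107.602) → (66.117,107.602) → (66.117,123.097) (closed)

G21
G90
G0 X222.645 Y115.817
M3 S765
G1 X219.946 Y129.388 F639
G1 X212.258 Y140.893
G1 X200.753 Y148.581
G1 X187.182 Y151.280
G1 X173.611 Y148.581
G1 X162.106 Y140.893
G1 X154.418 Y129.388
G1 X151.719 Y115.817
G1 X154.418 Y102.246
G1 X162.106 Y90.741
G1 X173.611 Y83.053
G1 X187.182 Y80.354
G1 X200.753 Y83.053
G1 X212.258 Y90.741
G1 X219.946 Y102.246
G1 X222.645 Y115.817
M5
G0 X81.272 Y29.086
M3 S765
G1 X15.154 Y143.447 F639
G1 X127.698 Y45.620
G1 X131.596 Y27.635
M5
G0 X66.117 Y123.097
M3 S765
G1 X91.418 Y123.097 F639
G1 X91.418 Y107.602
G1 X66.117 Y107.602
G1 X66.117 Y123.097
M5
G0 X0.000 Y0.000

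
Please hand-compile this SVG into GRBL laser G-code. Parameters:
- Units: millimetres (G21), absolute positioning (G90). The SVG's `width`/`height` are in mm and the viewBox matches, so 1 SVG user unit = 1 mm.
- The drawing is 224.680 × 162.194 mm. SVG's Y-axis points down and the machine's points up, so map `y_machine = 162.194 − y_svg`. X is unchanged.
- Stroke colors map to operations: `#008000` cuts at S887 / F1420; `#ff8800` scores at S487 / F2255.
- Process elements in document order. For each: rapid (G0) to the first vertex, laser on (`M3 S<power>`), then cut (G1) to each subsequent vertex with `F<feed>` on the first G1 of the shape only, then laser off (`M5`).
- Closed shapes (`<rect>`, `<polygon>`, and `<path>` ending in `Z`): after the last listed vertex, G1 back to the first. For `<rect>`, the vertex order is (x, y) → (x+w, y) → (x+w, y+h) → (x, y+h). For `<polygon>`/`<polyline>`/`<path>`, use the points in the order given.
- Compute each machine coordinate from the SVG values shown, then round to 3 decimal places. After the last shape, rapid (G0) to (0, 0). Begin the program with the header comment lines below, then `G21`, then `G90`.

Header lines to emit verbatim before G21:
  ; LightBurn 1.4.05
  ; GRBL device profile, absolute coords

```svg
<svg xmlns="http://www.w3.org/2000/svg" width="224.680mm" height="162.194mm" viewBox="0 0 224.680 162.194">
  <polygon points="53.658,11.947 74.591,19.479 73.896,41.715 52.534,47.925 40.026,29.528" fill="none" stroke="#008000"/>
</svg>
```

; LightBurn 1.4.05
; GRBL device profile, absolute coords
G21
G90
G0 X53.658 Y150.247
M3 S887
G1 X74.591 Y142.715 F1420
G1 X73.896 Y120.479
G1 X52.534 Y114.269
G1 X40.026 Y132.666
G1 X53.658 Y150.247
M5
G0 X0.000 Y0.000

viewBox `0 0 224.680 162.194` with mm width/height → 1 unit = 1 mm. Flip: y_m = 162.194 − y_svg.

**Shape 1** — `<polygon>` regular polygon, stroke `#008000` → cut (S887, F1420). Machine vertices: (53.658,150.247) → (74.591,142.715) → (73.896,120.479) → (52.534,114.269) → (40.026,132.666) → (53.658,150.247). Closed: final G1 returns to the first vertex.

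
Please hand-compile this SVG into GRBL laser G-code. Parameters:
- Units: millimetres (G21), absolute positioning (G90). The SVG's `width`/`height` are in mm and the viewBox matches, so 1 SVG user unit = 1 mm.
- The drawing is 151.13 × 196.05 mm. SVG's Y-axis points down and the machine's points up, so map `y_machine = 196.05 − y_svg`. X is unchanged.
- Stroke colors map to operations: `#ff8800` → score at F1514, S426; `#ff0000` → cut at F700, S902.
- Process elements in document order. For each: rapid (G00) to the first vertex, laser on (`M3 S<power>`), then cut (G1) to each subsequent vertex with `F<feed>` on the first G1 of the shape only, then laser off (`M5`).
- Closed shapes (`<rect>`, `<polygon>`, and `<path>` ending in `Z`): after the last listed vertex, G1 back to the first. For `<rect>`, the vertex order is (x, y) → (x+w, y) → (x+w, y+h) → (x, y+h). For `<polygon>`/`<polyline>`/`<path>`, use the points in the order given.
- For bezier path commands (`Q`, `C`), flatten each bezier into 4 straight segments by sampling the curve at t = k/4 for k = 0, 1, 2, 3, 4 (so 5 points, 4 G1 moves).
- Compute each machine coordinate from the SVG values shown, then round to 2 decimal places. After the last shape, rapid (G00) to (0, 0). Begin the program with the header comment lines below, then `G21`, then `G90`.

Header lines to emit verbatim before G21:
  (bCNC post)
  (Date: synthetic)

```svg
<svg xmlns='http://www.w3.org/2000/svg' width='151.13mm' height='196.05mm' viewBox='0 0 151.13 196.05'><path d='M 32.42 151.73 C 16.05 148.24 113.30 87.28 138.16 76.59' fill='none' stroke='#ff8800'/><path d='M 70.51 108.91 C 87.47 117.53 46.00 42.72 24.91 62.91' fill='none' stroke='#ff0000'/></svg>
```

(bCNC post)
(Date: synthetic)
G21
G90
G00 X32.42 Y44.32
M3 S426
G1 X38.54 Y56.03 F1514
G1 X69.83 Y79.19
G1 X108.85 Y103.70
G1 X138.16 Y119.46
M5
G00 X70.51 Y87.14
M3 S902
G1 X73.51 Y93.53 F700
G1 X61.98 Y114.48
G1 X43.32 Y133.26
G1 X24.91 Y133.14
M5
G00 X0.00 Y0.00

Since the viewBox matches the mm dimensions, user units are millimetres directly. The only transform is the Y-flip y_m = 196.05 − y_svg.

Shape 1 is a cubic bezier drawn with `<path>`. Its stroke #ff8800 means score at S426, F1514. After flipping Y the toolpath is (32.42,44.32) → (38.54,56.03) → (69.83,79.19) → (108.85,103.70) → (138.16,119.46).

Shape 2 is a cubic bezier drawn with `<path>`. Its stroke #ff0000 means cut at S902, F700. After flipping Y the toolpath is (70.51,87.14) → (73.51,93.53) → (61.98,114.48) → (43.32,133.26) → (24.91,133.14).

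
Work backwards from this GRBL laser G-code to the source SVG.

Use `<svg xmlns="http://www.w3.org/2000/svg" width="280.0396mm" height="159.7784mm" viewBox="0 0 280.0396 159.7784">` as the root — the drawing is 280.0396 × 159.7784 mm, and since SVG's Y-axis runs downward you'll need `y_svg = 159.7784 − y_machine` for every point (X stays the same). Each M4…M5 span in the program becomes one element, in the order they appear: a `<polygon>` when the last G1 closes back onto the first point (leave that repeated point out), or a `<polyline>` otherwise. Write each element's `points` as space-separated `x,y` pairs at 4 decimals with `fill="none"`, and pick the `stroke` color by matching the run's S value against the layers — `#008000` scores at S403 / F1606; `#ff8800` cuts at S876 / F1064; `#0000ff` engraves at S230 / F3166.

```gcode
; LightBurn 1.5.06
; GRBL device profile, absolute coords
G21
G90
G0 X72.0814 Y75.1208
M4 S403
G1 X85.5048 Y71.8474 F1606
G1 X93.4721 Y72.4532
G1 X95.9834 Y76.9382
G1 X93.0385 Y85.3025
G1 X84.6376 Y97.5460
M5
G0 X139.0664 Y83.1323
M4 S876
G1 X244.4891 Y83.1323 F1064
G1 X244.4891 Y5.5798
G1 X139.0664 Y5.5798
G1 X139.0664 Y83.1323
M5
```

<svg xmlns="http://www.w3.org/2000/svg" width="280.0396mm" height="159.7784mm" viewBox="0 0 280.0396 159.7784">
  <polyline points="72.0814,84.6576 85.5048,87.9310 93.4721,87.3252 95.9834,82.8402 93.0385,74.4759 84.6376,62.2324" fill="none" stroke="#008000"/>
  <polygon points="139.0664,76.6461 244.4891,76.6461 244.4891,154.1986 139.0664,154.1986" fill="none" stroke="#ff8800"/>
</svg>

y_svg = 159.7784 − y_m.

[1] S403→`#008000` (score); open run; points: 72.0814,84.6576 85.5048,87.9310 93.4721,87.3252 95.9834,82.8402 93.0385,74.4759 84.6376,62.2324

[2] S876→`#ff8800` (cut); closed run; points: 139.0664,76.6461 244.4891,76.6461 244.4891,154.1986 139.0664,154.1986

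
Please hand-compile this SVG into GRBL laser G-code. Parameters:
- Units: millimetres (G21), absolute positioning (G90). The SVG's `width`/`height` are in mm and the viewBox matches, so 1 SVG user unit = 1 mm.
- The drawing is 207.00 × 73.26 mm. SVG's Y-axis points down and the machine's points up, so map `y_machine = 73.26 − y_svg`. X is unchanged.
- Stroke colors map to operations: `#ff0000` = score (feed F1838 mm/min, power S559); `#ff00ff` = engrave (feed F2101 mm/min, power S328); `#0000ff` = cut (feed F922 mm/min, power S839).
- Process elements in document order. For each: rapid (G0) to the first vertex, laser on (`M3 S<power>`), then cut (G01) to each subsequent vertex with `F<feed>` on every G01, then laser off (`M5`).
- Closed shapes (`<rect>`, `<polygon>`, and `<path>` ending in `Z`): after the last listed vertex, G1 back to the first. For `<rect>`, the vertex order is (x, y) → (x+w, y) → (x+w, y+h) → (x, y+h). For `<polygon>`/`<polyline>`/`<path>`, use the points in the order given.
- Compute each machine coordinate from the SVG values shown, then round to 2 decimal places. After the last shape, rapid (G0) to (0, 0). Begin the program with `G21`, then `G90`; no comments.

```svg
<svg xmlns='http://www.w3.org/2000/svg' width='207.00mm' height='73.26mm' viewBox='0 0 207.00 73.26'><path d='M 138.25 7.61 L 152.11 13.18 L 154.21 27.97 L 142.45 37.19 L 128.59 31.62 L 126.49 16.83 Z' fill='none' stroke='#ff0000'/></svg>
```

viewBox `0 0 207.00 73.26` with mm width/height → 1 unit = 1 mm. Flip: y_m = 73.26 − y_svg.

**Shape 1** — `<path>` regular polygon, stroke `#ff0000` → score (S559, F1838). Machine vertices: (138.25,65.65) → (152.11,60.08) → (154.21,45.29) → (142.45,36.07) → (128.59,41.64) → (126.49,56.43) → (138.25,65.65). Closed: final G1 returns to the first vertex.

G21
G90
G0 X138.25 Y65.65
M3 S559
G01 X152.11 Y60.08 F1838
G01 X154.21 Y45.29 F1838
G01 X142.45 Y36.07 F1838
G01 X128.59 Y41.64 F1838
G01 X126.49 Y56.43 F1838
G01 X138.25 Y65.65 F1838
M5
G0 X0.00 Y0.00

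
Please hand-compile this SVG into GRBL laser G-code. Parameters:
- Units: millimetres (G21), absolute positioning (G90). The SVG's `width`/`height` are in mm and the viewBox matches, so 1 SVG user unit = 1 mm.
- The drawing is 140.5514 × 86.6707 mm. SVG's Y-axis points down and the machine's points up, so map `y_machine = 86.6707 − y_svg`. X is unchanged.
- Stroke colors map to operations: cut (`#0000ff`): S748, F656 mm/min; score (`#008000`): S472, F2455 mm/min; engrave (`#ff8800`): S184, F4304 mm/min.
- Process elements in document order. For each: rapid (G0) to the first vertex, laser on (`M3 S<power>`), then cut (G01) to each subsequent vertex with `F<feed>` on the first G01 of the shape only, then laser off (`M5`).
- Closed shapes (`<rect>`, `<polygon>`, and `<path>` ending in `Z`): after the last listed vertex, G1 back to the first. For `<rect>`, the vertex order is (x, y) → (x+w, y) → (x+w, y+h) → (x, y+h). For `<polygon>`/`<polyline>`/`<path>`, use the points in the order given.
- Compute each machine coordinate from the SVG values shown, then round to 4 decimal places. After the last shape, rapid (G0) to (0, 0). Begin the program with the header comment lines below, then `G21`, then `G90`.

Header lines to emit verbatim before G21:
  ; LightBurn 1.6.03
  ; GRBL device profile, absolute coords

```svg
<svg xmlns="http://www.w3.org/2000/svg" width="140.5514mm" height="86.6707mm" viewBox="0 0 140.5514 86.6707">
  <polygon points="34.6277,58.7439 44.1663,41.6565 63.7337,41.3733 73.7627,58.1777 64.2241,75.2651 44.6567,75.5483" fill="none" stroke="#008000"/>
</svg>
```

; LightBurn 1.6.03
; GRBL device profile, absolute coords
G21
G90
G0 X34.6277 Y27.9268
M3 S472
G01 X44.1663 Y45.0142 F2455
G01 X63.7337 Y45.2974
G01 X73.7627 Y28.4930
G01 X64.2241 Y11.4056
G01 X44.6567 Y11.1224
G01 X34.6277 Y27.9268
M5
G0 X0.0000 Y0.0000

1 u = 1 mm; y_m = 86.6707 − y.

[1] `<polygon>` regular polygon, #008000→score S472 F2455: (34.6277,27.9268) → (44.1663,45.0142) → (63.7337,45.2974) → (73.7627,28.4930) → (64.2241,11.4056) → (44.6567,11.1224) → (34.6277,27.9268) (closed)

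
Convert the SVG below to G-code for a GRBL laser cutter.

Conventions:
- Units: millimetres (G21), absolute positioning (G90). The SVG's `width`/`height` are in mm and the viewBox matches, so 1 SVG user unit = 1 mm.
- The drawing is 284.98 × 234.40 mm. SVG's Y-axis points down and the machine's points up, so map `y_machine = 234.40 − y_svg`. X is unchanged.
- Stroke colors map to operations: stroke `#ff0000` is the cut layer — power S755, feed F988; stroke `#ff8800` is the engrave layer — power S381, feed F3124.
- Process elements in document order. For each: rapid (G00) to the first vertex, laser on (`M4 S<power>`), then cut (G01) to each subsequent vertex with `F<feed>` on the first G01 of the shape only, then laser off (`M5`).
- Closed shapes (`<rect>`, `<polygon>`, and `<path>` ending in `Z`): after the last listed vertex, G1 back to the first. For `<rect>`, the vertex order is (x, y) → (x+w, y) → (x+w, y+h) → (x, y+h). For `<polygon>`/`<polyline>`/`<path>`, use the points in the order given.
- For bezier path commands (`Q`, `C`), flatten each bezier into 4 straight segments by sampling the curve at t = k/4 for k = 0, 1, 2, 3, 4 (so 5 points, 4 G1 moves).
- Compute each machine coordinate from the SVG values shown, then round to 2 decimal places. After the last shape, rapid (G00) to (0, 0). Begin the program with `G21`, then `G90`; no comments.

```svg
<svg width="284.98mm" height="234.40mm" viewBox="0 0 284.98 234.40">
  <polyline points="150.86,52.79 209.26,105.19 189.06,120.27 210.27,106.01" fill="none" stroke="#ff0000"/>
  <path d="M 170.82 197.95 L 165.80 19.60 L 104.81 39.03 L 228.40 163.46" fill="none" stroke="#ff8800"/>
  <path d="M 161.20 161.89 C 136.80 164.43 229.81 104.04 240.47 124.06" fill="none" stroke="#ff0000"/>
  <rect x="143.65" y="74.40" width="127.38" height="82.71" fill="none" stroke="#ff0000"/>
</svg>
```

G21
G90
G00 X150.86 Y181.61
M4 S755
G01 X209.26 Y129.21 F988
G01 X189.06 Y114.13
G01 X210.27 Y128.39
M5
G00 X170.82 Y36.45
M4 S381
G01 X165.80 Y214.80 F3124
G01 X104.81 Y195.37
G01 X228.40 Y70.94
M5
G00 X161.20 Y72.51
M4 S755
G01 X161.79 Y80.16 F988
G01 X187.69 Y97.98
G01 X220.16 Y112.52
G01 X240.47 Y110.34
M5
G00 X143.65 Y160.00
M4 S755
G01 X271.03 Y160.00 F988
G01 X271.03 Y77.29
G01 X143.65 Y77.29
G01 X143.65 Y160.00
M5
G00 X0.00 Y0.00

1 u = 1 mm; y_m = 234.40 − y.

[1] `<polyline>` open polyline, #ff0000→cut S755 F988: (150.86,181.61) → (209.26,129.21) → (189.06,114.13) → (210.27,128.39)

[2] `<path>` open polyline, #ff8800→engrave S381 F3124: (170.82,36.45) → (165.80,214.80) → (104.81,195.37) → (228.40,70.94)

[3] `<path>` cubic bezier, #ff0000→cut S755 F988: (161.20,72.51) → (161.79,80.16) → (187.69,97.98) → (220.16,112.52) → (240.47,110.34)

[4] `<rect>` rectangle, #ff0000→cut S755 F988: (143.65,160.00) → (271.03,160.00) → (271.03,77.29) → (143.65,77.29) → (143.65,160.00) (closed)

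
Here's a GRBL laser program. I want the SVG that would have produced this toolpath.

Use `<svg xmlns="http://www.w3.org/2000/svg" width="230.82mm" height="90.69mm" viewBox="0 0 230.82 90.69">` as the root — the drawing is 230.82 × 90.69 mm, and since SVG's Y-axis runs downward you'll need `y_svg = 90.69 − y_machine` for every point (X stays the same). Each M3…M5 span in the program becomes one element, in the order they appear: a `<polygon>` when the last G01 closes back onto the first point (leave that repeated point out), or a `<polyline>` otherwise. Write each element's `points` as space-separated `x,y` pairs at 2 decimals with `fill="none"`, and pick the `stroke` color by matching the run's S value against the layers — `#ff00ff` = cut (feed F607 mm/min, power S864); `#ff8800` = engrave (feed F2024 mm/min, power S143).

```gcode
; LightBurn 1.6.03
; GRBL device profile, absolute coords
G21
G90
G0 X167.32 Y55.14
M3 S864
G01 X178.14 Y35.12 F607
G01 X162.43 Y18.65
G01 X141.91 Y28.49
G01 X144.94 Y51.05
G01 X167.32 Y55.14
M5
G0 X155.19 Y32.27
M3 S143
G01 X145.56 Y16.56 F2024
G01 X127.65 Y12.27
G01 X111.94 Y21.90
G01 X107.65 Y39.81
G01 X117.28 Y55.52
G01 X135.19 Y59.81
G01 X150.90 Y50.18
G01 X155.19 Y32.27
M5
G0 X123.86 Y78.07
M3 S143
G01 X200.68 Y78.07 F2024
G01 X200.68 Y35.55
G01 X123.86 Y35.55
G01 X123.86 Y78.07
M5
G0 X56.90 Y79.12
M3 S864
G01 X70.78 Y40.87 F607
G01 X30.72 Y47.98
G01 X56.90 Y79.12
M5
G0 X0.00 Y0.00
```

<svg xmlns="http://www.w3.org/2000/svg" width="230.82mm" height="90.69mm" viewBox="0 0 230.82 90.69">
  <polygon points="167.32,35.55 178.14,55.57 162.43,72.04 141.91,62.20 144.94,39.64" fill="none" stroke="#ff00ff"/>
  <polygon points="155.19,58.42 145.56,74.13 127.65,78.42 111.94,68.79 107.65,50.88 117.28,35.17 135.19,30.88 150.90,40.51" fill="none" stroke="#ff8800"/>
  <polygon points="123.86,12.62 200.68,12.62 200.68,55.14 123.86,55.14" fill="none" stroke="#ff8800"/>
  <polygon points="56.90,11.57 70.78,49.82 30.72,42.71" fill="none" stroke="#ff00ff"/>
</svg>

Each laser-on run becomes one SVG element. Flip Y back into SVG space with y_svg = 90.69 − y_machine.

Run 1: the run's S864 means `#ff00ff` (cut). The run returns to its start, so emit a `<polygon>` with points (Y-flipped): 167.32,35.55 178.14,55.57 162.43,72.04 141.91,62.20 144.94,39.64.

Run 2: power S143 maps to stroke `#ff8800` (engrave). The run returns to its start, so emit a `<polygon>` with points (Y-flipped): 155.19,58.42 145.56,74.13 127.65,78.42 111.94,68.79 107.65,50.88 117.28,35.17 135.19,30.88 150.90,40.51.

Run 3: power S143 maps to stroke `#ff8800` (engrave). The run returns to its start, so emit a `<polygon>` with points (Y-flipped): 123.86,12.62 200.68,12.62 200.68,55.14 123.86,55.14.

Run 4: S864 ⇒ cut layer `#ff00ff`. The run returns to its start, so emit a `<polygon>` with points (Y-flipped): 56.90,11.57 70.78,49.82 30.72,42.71.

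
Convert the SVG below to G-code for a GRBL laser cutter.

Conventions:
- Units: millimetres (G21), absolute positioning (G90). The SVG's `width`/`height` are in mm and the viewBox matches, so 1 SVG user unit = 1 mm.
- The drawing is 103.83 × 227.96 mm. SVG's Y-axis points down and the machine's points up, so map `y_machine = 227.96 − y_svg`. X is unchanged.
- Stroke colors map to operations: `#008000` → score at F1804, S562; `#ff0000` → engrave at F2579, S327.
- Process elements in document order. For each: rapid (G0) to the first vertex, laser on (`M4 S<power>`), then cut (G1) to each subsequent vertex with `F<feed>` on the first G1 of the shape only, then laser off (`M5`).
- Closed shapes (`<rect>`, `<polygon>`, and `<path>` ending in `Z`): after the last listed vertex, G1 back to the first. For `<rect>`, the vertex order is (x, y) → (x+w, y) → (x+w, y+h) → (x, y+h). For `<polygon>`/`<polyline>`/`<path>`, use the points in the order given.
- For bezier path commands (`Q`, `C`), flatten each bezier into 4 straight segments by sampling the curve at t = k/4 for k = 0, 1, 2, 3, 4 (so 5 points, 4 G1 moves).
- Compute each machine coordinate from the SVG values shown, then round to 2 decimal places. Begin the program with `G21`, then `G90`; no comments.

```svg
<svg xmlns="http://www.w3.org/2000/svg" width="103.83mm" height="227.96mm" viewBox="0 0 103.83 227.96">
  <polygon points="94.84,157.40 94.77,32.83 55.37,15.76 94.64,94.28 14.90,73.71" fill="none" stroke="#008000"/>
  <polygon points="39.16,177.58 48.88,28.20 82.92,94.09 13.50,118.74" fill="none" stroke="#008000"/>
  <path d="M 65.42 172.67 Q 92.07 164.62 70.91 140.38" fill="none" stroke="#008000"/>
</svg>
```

Since the viewBox matches the mm dimensions, user units are millimetres directly. The only transform is the Y-flip y_m = 227.96 − y_svg.

Shape 1 is a closed polygon drawn with `<polygon>`. Its stroke #008000 means score at S562, F1804. After flipping Y the toolpath is (94.84,70.56) → (94.77,195.13) → (55.37,212.20) → (94.64,133.68) → (14.90,154.25) → (94.84,70.56), returning to the start.

Shape 2 is a closed polygon drawn with `<polygon>`. Its stroke #008000 means score at S562, F1804. After flipping Y the toolpath is (39.16,50.38) → (48.88,199.76) → (82.92,133.87) → (13.50,109.22) → (39.16,50.38), returning to the start.

Shape 3 is a quadratic bezier drawn with `<path>`. Its stroke #008000 means score at S562, F1804. After flipping Y the toolpath is (65.42,55.29) → (75.76,60.33) → (80.12,67.39) → (78.50,76.47) → (70.91,87.58).

G21
G90
G0 X94.84 Y70.56
M4 S562
G1 X94.77 Y195.13 F1804
G1 X55.37 Y212.20
G1 X94.64 Y133.68
G1 X14.90 Y154.25
G1 X94.84 Y70.56
M5
G0 X39.16 Y50.38
M4 S562
G1 X48.88 Y199.76 F1804
G1 X82.92 Y133.87
G1 X13.50 Y109.22
G1 X39.16 Y50.38
M5
G0 X65.42 Y55.29
M4 S562
G1 X75.76 Y60.33 F1804
G1 X80.12 Y67.39
G1 X78.50 Y76.47
G1 X70.91 Y87.58
M5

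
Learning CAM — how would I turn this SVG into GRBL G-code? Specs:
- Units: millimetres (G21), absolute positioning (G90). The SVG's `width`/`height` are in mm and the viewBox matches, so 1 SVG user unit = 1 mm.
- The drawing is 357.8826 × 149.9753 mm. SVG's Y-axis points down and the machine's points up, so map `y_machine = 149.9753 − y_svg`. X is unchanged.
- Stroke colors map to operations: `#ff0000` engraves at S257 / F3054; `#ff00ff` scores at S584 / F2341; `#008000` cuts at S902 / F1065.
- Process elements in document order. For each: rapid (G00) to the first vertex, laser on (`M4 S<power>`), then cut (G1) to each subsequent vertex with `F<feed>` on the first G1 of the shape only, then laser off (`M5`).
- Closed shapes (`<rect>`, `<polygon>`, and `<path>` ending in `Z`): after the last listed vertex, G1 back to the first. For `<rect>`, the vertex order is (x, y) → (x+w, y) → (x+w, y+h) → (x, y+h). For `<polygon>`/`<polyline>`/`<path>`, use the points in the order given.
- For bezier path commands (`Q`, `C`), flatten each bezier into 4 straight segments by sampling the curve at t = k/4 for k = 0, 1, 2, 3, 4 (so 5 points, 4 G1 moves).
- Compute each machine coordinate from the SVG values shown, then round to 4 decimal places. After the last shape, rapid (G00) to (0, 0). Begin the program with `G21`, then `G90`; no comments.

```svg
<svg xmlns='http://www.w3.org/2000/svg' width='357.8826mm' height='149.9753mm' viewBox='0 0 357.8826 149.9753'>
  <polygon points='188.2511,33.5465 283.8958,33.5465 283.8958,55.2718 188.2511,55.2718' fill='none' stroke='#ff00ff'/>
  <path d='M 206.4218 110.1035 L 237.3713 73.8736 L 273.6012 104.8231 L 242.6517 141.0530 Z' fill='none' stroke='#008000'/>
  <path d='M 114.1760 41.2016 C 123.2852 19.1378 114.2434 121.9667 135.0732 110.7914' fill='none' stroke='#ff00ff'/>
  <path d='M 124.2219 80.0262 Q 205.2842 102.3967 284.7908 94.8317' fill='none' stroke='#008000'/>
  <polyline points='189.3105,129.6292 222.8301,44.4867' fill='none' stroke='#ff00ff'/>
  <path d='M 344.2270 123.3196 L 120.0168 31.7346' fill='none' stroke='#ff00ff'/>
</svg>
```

1 u = 1 mm; y_m = 149.9753 − y.

[1] `<polygon>` rectangle, #ff00ff→score S584 F2341: (188.2511,116.4288) → (283.8958,116.4288) → (283.8958,94.7035) → (188.2511,94.7035) → (188.2511,116.4288) (closed)

[2] `<path>` regular polygon, #008000→cut S902 F1065: (206.4218,39.8718) → (237.3713,76.1017) → (273.6012,45.1522) → (242.6517,8.9223) → (206.4218,39.8718) (closed)

[3] `<path>` cubic bezier, #ff00ff→score S584 F2341: (114.1760,108.7737) → (118.3549,105.6369) → (120.2294,78.0620) → (124.3014,48.4454) → (135.0732,39.1839)

[4] `<path>` quadratic bezier, #008000→cut S902 F1065: (124.2219,69.9491) → (164.6558,60.6348) → (204.8953,55.0625) → (244.9403,53.2321) → (284.7908,55.1436)

[5] `<polyline>` line segment, #ff00ff→score S584 F2341: (189.3105,20.3461) → (222.8301,105.4886)

[6] `<path>` line segment, #ff00ff→score S584 F2341: (344.2270,26.6557) → (120.0168,118.2407)

G21
G90
G00 X188.2511 Y116.4288
M4 S584
G1 X283.8958 Y116.4288 F2341
G1 X283.8958 Y94.7035
G1 X188.2511 Y94.7035
G1 X188.2511 Y116.4288
M5
G00 X206.4218 Y39.8718
M4 S902
G1 X237.3713 Y76.1017 F1065
G1 X273.6012 Y45.1522
G1 X242.6517 Y8.9223
G1 X206.4218 Y39.8718
M5
G00 X114.1760 Y108.7737
M4 S584
G1 X118.3549 Y105.6369 F2341
G1 X120.2294 Y78.0620
G1 X124.3014 Y48.4454
G1 X135.0732 Y39.1839
M5
G00 X124.2219 Y69.9491
M4 S902
G1 X164.6558 Y60.6348 F1065
G1 X204.8953 Y55.0625
G1 X244.9403 Y53.2321
G1 X284.7908 Y55.1436
M5
G00 X189.3105 Y20.3461
M4 S584
G1 X222.8301 Y105.4886 F2341
M5
G00 X344.2270 Y26.6557
M4 S584
G1 X120.0168 Y118.2407 F2341
M5
G00 X0.0000 Y0.0000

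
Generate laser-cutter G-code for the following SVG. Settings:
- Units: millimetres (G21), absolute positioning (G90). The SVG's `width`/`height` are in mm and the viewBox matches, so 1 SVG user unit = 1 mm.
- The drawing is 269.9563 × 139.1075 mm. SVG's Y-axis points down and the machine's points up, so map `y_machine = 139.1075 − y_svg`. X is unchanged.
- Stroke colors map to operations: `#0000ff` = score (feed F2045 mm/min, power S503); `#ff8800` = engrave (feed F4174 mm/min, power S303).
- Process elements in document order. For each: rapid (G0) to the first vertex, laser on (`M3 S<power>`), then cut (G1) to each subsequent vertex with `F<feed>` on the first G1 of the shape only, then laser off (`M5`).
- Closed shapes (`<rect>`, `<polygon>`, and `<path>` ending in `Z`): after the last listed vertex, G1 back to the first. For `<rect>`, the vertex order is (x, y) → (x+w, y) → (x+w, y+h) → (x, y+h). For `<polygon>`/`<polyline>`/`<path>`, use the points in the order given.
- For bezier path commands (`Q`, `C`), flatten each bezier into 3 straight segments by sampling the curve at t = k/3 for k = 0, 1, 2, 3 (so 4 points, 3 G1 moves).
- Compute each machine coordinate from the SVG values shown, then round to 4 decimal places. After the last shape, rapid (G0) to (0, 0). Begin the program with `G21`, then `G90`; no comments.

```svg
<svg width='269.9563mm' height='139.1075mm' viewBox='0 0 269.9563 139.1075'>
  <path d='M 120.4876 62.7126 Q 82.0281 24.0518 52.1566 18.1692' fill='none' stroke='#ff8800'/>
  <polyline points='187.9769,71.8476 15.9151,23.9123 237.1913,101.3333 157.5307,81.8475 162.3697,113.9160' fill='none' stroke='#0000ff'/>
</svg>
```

G21
G90
G0 X120.4876 Y76.3949
M3 S303
G1 X95.8022 Y98.5267 F4174
G1 X73.0252 Y113.3745
G1 X52.1566 Y120.9383
M5
G0 X187.9769 Y67.2599
M3 S503
G1 X15.9151 Y115.1952 F2045
G1 X237.1913 Y37.7742
G1 X157.5307 Y57.2600
G1 X162.3697 Y25.1915
M5
G0 X0.0000 Y0.0000

1 u = 1 mm; y_m = 139.1075 − y.

[1] `<path>` quadratic bezier, #ff8800→engrave S303 F4174: (120.4876,76.3949) → (95.8022,98.5267) → (73.0252,113.3745) → (52.1566,120.9383)

[2] `<polyline>` open polyline, #0000ff→score S503 F2045: (187.9769,67.2599) → (15.9151,115.1952) → (237.1913,37.7742) → (157.5307,57.2600) → (162.3697,25.1915)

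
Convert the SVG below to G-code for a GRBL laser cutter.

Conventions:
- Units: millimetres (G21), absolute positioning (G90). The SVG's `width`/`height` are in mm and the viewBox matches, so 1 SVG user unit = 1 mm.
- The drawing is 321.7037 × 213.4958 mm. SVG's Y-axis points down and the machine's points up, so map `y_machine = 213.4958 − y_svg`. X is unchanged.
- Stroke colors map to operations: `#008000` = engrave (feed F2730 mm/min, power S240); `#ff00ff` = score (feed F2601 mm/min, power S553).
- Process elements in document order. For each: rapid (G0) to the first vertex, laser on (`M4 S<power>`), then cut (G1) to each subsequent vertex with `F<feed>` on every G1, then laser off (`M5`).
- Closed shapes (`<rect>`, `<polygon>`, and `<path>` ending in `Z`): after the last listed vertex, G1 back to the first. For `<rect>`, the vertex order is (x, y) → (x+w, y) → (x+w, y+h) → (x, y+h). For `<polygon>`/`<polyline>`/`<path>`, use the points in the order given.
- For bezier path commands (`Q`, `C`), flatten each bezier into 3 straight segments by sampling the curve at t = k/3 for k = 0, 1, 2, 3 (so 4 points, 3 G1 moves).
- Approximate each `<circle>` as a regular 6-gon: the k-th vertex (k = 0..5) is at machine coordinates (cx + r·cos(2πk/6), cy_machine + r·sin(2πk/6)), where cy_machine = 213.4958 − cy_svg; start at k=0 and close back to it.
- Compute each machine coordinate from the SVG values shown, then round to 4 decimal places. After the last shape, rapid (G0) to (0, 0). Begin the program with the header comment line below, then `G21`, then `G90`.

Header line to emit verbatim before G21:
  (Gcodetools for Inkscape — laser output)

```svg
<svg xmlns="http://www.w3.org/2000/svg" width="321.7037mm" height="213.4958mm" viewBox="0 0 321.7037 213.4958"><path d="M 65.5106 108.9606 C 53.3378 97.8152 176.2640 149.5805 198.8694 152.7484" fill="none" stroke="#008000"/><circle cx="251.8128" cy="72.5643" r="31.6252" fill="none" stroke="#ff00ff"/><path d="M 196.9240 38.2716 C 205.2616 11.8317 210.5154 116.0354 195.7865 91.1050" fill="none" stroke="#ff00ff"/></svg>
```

1 u = 1 mm; y_m = 213.4958 − y.

[1] `<path>` cubic bezier, #008000→engrave S240 F2730: (65.5106,104.5352) → (89.6515,98.8403) → (151.5430,75.9845) → (198.8694,60.7474)

[2] `<circle>` circle, #ff00ff→score S553 F2601: (283.4380,140.9315) → (267.6254,168.3197) → (236.0002,168.3197) → (220.1876,140.9315) → (236.0002,113.5433) → (267.6254,113.5433) → (283.4380,140.9315) (closed)

[3] `<path>` cubic bezier, #ff00ff→score S553 F2601: (196.9240,175.2242) → (203.6078,167.7376) → (204.4804,130.8837) → (195.7865,122.3908)

(Gcodetools for Inkscape — laser output)
G21
G90
G0 X65.5106 Y104.5352
M4 S240
G1 X89.6515 Y98.8403 F2730
G1 X151.5430 Y75.9845 F2730
G1 X198.8694 Y60.7474 F2730
M5
G0 X283.4380 Y140.9315
M4 S553
G1 X267.6254 Y168.3197 F2601
G1 X236.0002 Y168.3197 F2601
G1 X220.1876 Y140.9315 F2601
G1 X236.0002 Y113.5433 F2601
G1 X267.6254 Y113.5433 F2601
G1 X283.4380 Y140.9315 F2601
M5
G0 X196.9240 Y175.2242
M4 S553
G1 X203.6078 Y167.7376 F2601
G1 X204.4804 Y130.8837 F2601
G1 X195.7865 Y122.3908 F2601
M5
G0 X0.0000 Y0.0000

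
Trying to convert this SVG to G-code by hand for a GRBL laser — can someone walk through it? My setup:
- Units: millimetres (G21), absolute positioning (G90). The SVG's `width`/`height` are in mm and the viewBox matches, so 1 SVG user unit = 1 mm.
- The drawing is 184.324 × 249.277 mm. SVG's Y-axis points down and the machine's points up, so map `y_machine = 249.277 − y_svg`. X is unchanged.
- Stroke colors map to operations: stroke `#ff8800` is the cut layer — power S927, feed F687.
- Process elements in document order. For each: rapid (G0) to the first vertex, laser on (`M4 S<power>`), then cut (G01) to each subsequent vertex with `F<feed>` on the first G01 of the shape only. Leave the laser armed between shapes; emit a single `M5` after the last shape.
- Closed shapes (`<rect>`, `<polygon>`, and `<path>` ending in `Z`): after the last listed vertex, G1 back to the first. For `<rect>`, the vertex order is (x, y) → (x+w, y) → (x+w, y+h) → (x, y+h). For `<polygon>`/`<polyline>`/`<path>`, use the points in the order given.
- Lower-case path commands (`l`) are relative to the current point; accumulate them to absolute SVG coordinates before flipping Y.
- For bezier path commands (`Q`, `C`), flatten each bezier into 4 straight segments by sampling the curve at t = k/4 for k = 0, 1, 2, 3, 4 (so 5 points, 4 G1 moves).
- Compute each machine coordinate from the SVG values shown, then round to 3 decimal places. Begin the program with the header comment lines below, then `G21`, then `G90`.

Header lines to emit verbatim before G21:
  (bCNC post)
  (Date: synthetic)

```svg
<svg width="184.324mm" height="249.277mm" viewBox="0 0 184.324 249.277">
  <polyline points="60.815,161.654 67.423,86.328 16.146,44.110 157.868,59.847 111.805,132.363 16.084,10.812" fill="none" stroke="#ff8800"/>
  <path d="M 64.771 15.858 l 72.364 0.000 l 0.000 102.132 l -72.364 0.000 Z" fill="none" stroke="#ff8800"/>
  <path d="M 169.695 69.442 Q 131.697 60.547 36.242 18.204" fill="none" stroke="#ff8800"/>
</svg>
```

Since the viewBox matches the mm dimensions, user units are millimetres directly. The only transform is the Y-flip y_m = 249.277 − y_svg.

Shape 1 is a open polyline drawn with `<polyline>`. Its stroke #ff8800 means cut at S927, F687. After flipping Y the toolpath is (60.815,87.623) → (67.423,162.949) → (16.146,205.167) → (157.868,189.430) → (111.805,116.914) → (16.084,238.465).

Shape 2 is a rectangle drawn with `<path>`. Its stroke #ff8800 means cut at S927, F687. After flipping Y the toolpath is (64.771,233.419) → (137.135,233.419) → (137.135,131.287) → (64.771,131.287) → (64.771,233.419), returning to the start.

Shape 3 is a quadratic bezier drawn with `<path>`. Its stroke #ff8800 means cut at S927, F687. After flipping Y the toolpath is (169.695,179.835) → (147.105,186.373) → (117.333,197.092) → (80.378,211.992) → (36.242,231.073).

(bCNC post)
(Date: synthetic)
G21
G90
G0 X60.815 Y87.623
M4 S927
G01 X67.423 Y162.949 F687
G01 X16.146 Y205.167
G01 X157.868 Y189.430
G01 X111.805 Y116.914
G01 X16.084 Y238.465
G0 X64.771 Y233.419
M4 S927
G01 X137.135 Y233.419 F687
G01 X137.135 Y131.287
G01 X64.771 Y131.287
G01 X64.771 Y233.419
G0 X169.695 Y179.835
M4 S927
G01 X147.105 Y186.373 F687
G01 X117.333 Y197.092
G01 X80.378 Y211.992
G01 X36.242 Y231.073
M5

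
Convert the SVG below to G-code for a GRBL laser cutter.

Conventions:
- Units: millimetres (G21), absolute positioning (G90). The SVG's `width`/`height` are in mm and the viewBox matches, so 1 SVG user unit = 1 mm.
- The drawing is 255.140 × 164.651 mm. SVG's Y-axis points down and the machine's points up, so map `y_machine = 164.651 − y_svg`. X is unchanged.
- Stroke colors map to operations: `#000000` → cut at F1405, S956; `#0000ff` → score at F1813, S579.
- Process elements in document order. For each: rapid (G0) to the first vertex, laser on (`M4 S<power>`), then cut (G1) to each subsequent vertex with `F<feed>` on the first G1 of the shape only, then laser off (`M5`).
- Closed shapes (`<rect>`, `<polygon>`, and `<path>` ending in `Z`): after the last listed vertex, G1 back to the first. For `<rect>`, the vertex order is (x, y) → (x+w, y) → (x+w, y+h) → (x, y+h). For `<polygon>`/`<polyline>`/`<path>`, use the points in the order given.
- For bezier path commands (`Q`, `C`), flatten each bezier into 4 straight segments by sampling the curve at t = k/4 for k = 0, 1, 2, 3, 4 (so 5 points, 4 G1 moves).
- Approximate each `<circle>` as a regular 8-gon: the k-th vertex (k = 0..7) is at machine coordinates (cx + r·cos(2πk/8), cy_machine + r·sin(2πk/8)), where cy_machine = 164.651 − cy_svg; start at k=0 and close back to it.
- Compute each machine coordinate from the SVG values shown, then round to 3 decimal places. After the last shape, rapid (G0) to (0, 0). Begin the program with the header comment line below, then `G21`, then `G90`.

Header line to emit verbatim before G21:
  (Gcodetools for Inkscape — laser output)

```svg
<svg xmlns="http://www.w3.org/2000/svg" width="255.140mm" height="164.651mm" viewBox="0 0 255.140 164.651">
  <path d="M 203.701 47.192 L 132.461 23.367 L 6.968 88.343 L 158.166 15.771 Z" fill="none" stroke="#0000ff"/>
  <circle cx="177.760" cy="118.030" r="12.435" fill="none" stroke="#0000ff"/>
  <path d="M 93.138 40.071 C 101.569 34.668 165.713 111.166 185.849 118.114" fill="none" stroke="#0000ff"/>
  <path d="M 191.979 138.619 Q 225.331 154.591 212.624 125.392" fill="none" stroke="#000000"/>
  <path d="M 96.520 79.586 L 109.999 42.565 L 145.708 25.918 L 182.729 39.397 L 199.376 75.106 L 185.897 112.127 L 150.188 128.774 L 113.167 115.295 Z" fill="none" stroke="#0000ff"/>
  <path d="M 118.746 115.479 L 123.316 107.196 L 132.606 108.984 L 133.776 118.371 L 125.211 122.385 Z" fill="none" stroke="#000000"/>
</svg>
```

1 u = 1 mm; y_m = 164.651 − y.

[1] `<path>` closed polygon, #0000ff→score S579 F1813: (203.701,117.459) → (132.461,141.284) → (6.968,76.308) → (158.166,148.880) → (203.701,117.459) (closed)

[2] `<circle>` circle, #0000ff→score S579 F1813: (190.195,46.621) → (186.553,55.414) → (177.760,59.056) → (168.967,55.414) → (165.325,46.621) → (168.967,37.828) → (177.760,34.186) → (186.553,37.828) → (190.195,46.621) (closed)

[3] `<path>` cubic bezier, #0000ff→score S579 F1813: (93.138,124.580) → (108.349,115.642) → (135.104,90.190) → (164.054,62.422) → (185.849,46.537)

[4] `<path>` quadratic bezier, #000000→cut S956 F1405: (191.979,26.032) → (205.776,20.869) → (213.816,21.353) → (216.099,27.483) → (212.624,39.259)

[5] `<path>` regular polygon, #0000ff→score S579 F1813: (96.520,85.065) → (109.999,122.086) → (145.708,138.733) → (182.729,125.254) → (199.376,89.545) → (185.897,52.524) → (150.188,35.877) → (113.167,49.356) → (96.520,85.065) (closed)

[6] `<path>` regular polygon, #000000→cut S956 F1405: (118.746,49.172) → (123.316,57.455) → (132.606,55.667) → (133.776,46.280) → (125.211,42.266) → (118.746,49.172) (closed)

(Gcodetools for Inkscape — laser output)
G21
G90
G0 X203.701 Y117.459
M4 S579
G1 X132.461 Y141.284 F1813
G1 X6.968 Y76.308
G1 X158.166 Y148.880
G1 X203.701 Y117.459
M5
G0 X190.195 Y46.621
M4 S579
G1 X186.553 Y55.414 F1813
G1 X177.760 Y59.056
G1 X168.967 Y55.414
G1 X165.325 Y46.621
G1 X168.967 Y37.828
G1 X177.760 Y34.186
G1 X186.553 Y37.828
G1 X190.195 Y46.621
M5
G0 X93.138 Y124.580
M4 S579
G1 X108.349 Y115.642 F1813
G1 X135.104 Y90.190
G1 X164.054 Y62.422
G1 X185.849 Y46.537
M5
G0 X191.979 Y26.032
M4 S956
G1 X205.776 Y20.869 F1405
G1 X213.816 Y21.353
G1 X216.099 Y27.483
G1 X212.624 Y39.259
M5
G0 X96.520 Y85.065
M4 S579
G1 X109.999 Y122.086 F1813
G1 X145.708 Y138.733
G1 X182.729 Y125.254
G1 X199.376 Y89.545
G1 X185.897 Y52.524
G1 X150.188 Y35.877
G1 X113.167 Y49.356
G1 X96.520 Y85.065
M5
G0 X118.746 Y49.172
M4 S956
G1 X123.316 Y57.455 F1405
G1 X132.606 Y55.667
G1 X133.776 Y46.280
G1 X125.211 Y42.266
G1 X118.746 Y49.172
M5
G0 X0.000 Y0.000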